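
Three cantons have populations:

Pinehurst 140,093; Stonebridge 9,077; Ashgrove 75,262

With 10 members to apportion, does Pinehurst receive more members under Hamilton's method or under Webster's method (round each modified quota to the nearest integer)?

Hamilton: Pinehurst 6, Stonebridge 1, Ashgrove 3.
Webster: Pinehurst 7, Stonebridge 0, Ashgrove 3.
Pinehurst gets 6 under Hamilton and 7 under Webster.

Webster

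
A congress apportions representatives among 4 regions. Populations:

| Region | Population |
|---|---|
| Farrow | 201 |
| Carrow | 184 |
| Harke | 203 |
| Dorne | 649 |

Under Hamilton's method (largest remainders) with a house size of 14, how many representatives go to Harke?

2

Standard divisor: 1237 ÷ 14 ≈ 88.357.
Standard quotas: Farrow 2.275, Carrow 2.082, Harke 2.297, Dorne 7.345.
Lower quotas: Farrow 2, Carrow 2, Harke 2, Dorne 7 (sum 13, leaving 1 seat).
Remainders in descending order: Dorne 0.345, Harke 0.297, Farrow 0.275, Carrow 0.082.
Largest remainder: Dorne receives the extra seat.
Harke receives 2.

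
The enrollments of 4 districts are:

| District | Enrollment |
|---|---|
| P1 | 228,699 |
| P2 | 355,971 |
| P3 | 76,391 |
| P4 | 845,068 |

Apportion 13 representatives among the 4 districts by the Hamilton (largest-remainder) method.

Standard divisor: 1506129 ÷ 13 ≈ 115856.077.
Standard quotas: P1 1.9740, P2 3.0725, P3 0.6594, P4 7.2941.
Lower quotas: P1 1, P2 3, P3 0, P4 7 (sum 11, leaving 2 seats).
Remainders in descending order: P1 0.9740, P3 0.6594, P4 0.2941, P2 0.0725.
The surplus seats go to P1, P3.

P1: 2, P2: 3, P3: 1, P4: 7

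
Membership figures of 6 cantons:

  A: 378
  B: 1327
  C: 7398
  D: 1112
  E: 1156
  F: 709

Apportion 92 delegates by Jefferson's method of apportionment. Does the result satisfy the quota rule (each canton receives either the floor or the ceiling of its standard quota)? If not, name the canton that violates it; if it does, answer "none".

C

Standard quotas: A 2.879, B 10.106, C 56.342, D 8.469, E 8.804, F 5.400.
Jefferson allocation: A 2, B 10, C 58, D 8, E 9, F 5.
C has quota 56.342 (lower 56, upper 57) but receives 58 — outside the quota interval.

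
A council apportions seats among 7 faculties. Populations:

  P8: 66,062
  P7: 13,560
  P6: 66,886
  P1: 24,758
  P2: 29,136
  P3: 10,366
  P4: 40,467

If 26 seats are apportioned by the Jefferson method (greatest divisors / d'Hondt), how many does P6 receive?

Standard divisor 251235/26 ≈ 9662.885; standard quotas: P8 6.837, P7 1.403, P6 6.922, P1 2.562, P2 3.015, P3 1.073, P4 4.188.
Rounding down gives 6, 1, 6, 2, 3, 1, 4 = 23 seats, so the divisor must be adjusted.
With modified divisor 8310: modified quotas P8 7.950, P7 1.632, P6 8.049, P1 2.979, P2 3.506, P3 1.247, P4 4.870.
Rounding down: P8 7, P7 1, P6 8, P1 2, P2 3, P3 1, P4 4 (total 26).
P6 receives 8.

8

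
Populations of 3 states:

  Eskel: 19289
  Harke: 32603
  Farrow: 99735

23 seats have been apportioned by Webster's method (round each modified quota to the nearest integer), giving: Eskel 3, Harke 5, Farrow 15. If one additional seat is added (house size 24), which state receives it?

Farrow

Priority for the next seat is population ÷ (current seats + 0.5).
Priorities: Eskel 5511.143, Harke 5927.818, Farrow 6434.516.
Highest priority: Farrow.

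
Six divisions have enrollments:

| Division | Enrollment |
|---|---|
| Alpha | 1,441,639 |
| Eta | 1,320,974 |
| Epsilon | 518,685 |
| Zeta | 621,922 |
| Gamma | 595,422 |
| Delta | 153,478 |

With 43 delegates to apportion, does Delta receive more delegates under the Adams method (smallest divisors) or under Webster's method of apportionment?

Adams: Alpha 13, Eta 12, Epsilon 5, Zeta 6, Gamma 5, Delta 2.
Webster: Alpha 13, Eta 12, Epsilon 5, Zeta 6, Gamma 6, Delta 1.
Delta gets 2 under Adams and 1 under Webster.

Adams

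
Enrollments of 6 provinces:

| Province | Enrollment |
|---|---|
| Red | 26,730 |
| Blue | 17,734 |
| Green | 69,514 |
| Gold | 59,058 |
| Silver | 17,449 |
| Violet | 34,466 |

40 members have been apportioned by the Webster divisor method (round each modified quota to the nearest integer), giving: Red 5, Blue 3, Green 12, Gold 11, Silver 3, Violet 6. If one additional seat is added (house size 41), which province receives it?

Priority for the next seat is population ÷ (current seats + 0.5).
Priorities: Red 4860.000, Blue 5066.857, Green 5561.120, Gold 5135.478, Silver 4985.429, Violet 5302.462.
Highest priority: Green.

Green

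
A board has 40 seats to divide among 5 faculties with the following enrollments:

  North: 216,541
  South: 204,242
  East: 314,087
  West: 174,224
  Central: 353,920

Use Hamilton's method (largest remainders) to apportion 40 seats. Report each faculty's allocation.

Standard divisor: 1263014 ÷ 40 ≈ 31575.35.
Standard quotas: North 6.8579, South 6.4684, East 9.9472, West 5.5177, Central 11.2087.
Lower quotas: North 6, South 6, East 9, West 5, Central 11 (sum 37, leaving 3 seats).
Remainders in descending order: East 0.9472, North 0.8579, West 0.5177, South 0.4684, Central 0.2087.
The surplus seats go to East, North, West.

North: 7; South: 6; East: 10; West: 6; Central: 11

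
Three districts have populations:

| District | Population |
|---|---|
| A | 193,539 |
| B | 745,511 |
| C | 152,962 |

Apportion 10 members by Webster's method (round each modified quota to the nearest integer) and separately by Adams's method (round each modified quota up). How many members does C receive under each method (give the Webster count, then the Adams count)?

Webster: A 2, B 7, C 1.
Adams: A 2, B 6, C 2.
C gets 1 under Webster and 2 under Adams.

1 and 2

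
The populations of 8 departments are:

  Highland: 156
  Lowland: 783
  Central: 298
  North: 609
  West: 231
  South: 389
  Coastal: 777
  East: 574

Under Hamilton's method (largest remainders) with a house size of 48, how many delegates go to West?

Total 3817; standard divisor 3817/48 ≈ 79.521.
Standard quotas: Highland 1.962, Lowland 9.846, Central 3.747, North 7.658, West 2.905, South 4.892, Coastal 9.771, East 7.218.
Lower quotas: Highland 1, Lowland 9, Central 3, North 7, West 2, South 4, Coastal 9, East 7 (sum 42, leaving 6 seats).
Remainders in descending order: Highland 0.962, West 0.905, South 0.892, Lowland 0.846, Coastal 0.771, Central 0.747, North 0.658, East 0.218.
The surplus seats go to Highland, West, South, Lowland, Coastal, Central.
West receives 3.

3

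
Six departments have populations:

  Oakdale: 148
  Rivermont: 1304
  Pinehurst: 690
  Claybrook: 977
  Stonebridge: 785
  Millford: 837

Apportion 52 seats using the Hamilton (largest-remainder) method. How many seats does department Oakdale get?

Total 4741; standard divisor 4741/52 ≈ 91.173.
Standard quotas: Oakdale 1.623, Rivermont 14.302, Pinehurst 7.568, Claybrook 10.716, Stonebridge 8.610, Millford 9.180.
Lower quotas: Oakdale 1, Rivermont 14, Pinehurst 7, Claybrook 10, Stonebridge 8, Millford 9 (sum 49, leaving 3 seats).
Remainders in descending order: Claybrook 0.716, Oakdale 0.623, Stonebridge 0.610, Pinehurst 0.568, Rivermont 0.302, Millford 0.180.
The surplus seats go to Claybrook, Oakdale, Stonebridge.
Oakdale receives 2.

2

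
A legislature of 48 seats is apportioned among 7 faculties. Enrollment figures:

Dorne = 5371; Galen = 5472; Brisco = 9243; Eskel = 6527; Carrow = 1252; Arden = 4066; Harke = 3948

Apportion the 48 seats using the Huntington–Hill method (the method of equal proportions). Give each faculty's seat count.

With divisor 741: modified quotas Dorne 7.248, Galen 7.385, Brisco 12.474, Eskel 8.808, Carrow 1.690, Arden 5.487, Harke 5.328.
Geometric-mean thresholds: Dorne √(7·8)=7.483, Galen √(7·8)=7.483, Brisco √(12·13)=12.490, Eskel √(8·9)=8.485, Carrow √(1·2)=1.414, Arden √(5·6)=5.477, Harke √(5·6)=5.477.
Each quota rounded against its threshold gives Dorne 7, Galen 7, Brisco 12, Eskel 9, Carrow 2, Arden 6, Harke 5 (total 48).

Dorne 7, Galen 7, Brisco 12, Eskel 9, Carrow 2, Arden 6, Harke 5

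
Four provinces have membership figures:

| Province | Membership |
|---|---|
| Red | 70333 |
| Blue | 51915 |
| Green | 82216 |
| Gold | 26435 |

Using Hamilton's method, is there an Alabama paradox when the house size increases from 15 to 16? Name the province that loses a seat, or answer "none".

none

At 15 seats: Red 5, Blue 3, Green 5, Gold 2.
At 16 seats: Red 5, Blue 3, Green 6, Gold 2.
No province's allocation decreased.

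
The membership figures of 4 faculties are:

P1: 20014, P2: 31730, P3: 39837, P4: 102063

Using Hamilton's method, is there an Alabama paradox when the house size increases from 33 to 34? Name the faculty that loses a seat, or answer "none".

At 33 seats: P1 4, P2 5, P3 7, P4 17.
At 34 seats: P1 3, P2 6, P3 7, P4 18.
P1 drops from 4 to 3.

P1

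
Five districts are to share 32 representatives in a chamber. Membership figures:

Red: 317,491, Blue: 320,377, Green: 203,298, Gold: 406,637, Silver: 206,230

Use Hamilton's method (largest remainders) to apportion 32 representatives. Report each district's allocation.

Red 7, Blue 7, Green 4, Gold 9, Silver 5

Total 1454033; standard divisor 1454033/32 ≈ 45438.531.
Standard quotas: Red 6.9873, Blue 7.0508, Green 4.4741, Gold 8.9492, Silver 4.5387.
Lower quotas: Red 6, Blue 7, Green 4, Gold 8, Silver 4 (sum 29, leaving 3 seats).
Remainders in descending order: Red 0.9873, Gold 0.9492, Silver 0.5387, Green 0.4741, Blue 0.0508.
Largest remainders: Red, Gold, Silver receive the extra seats.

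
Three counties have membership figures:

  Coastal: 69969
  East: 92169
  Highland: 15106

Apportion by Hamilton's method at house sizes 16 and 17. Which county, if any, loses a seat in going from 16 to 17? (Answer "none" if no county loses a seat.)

At 16 seats: Coastal 6, East 8, Highland 2.
At 17 seats: Coastal 7, East 9, Highland 1.
Highland drops from 2 to 1.

Highland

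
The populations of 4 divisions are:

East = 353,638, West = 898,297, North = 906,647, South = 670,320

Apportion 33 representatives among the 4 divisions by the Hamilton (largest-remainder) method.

East: 4; West: 10; North: 11; South: 8

Standard divisor: 2828902 ÷ 33 ≈ 85724.303.
Standard quotas: East 4.1253, West 10.4789, North 10.5763, South 7.8195.
Lower quotas: East 4, West 10, North 10, South 7 (sum 31, leaving 2 seats).
Remainders in descending order: South 0.8195, North 0.5763, West 0.4789, East 0.1253.
The surplus seats go to South, North.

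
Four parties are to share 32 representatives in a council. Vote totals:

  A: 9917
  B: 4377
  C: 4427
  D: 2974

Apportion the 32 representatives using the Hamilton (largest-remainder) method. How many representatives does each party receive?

A 15, B 6, C 7, D 4

Standard divisor: 21695 ÷ 32 ≈ 677.969.
Standard quotas: A 14.6275, B 6.4560, C 6.5298, D 4.3866.
Lower quotas: A 14, B 6, C 6, D 4 (sum 30, leaving 2 seats).
Remainders in descending order: A 0.6275, C 0.5298, B 0.4560, D 0.3866.
Largest remainders: A, C receive the extra seats.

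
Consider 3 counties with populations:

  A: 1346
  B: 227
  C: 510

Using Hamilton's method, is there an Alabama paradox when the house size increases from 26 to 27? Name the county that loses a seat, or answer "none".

none

At 26 seats: A 17, B 3, C 6.
At 27 seats: A 17, B 3, C 7.
No county's allocation decreased.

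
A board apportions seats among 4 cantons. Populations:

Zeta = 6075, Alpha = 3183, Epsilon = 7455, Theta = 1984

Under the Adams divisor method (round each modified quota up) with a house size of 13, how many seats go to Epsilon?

Standard divisor 18697/13 ≈ 1438.231; standard quotas: Zeta 4.224, Alpha 2.213, Epsilon 5.183, Theta 1.379.
Rounding up gives 5, 3, 6, 2 = 16 seats, so the divisor must be adjusted.
With modified divisor 1700: modified quotas Zeta 3.574, Alpha 1.872, Epsilon 4.385, Theta 1.167.
Rounding up: Zeta 4, Alpha 2, Epsilon 5, Theta 2 (total 13).
Epsilon receives 5.

5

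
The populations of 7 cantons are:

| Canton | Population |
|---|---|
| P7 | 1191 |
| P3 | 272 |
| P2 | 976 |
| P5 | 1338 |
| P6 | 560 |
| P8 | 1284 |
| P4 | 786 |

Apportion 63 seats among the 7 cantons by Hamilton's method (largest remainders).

P7=12; P3=3; P2=9; P5=13; P6=5; P8=13; P4=8

Total 6407; standard divisor 6407/63 ≈ 101.698.
Standard quotas: P7 11.711, P3 2.675, P2 9.597, P5 13.157, P6 5.506, P8 12.626, P4 7.729.
Lower quotas: P7 11, P3 2, P2 9, P5 13, P6 5, P8 12, P4 7 (sum 59, leaving 4 seats).
Remainders in descending order: P4 0.729, P7 0.711, P3 0.675, P8 0.626, P2 0.597, P6 0.506, P5 0.157.
Largest remainders: P4, P7, P3, P8 receive the extra seats.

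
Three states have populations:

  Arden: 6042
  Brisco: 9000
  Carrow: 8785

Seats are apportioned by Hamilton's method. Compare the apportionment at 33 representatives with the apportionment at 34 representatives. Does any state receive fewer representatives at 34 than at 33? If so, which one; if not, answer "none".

none

At 33 seats: Arden 8, Brisco 13, Carrow 12.
At 34 seats: Arden 9, Brisco 13, Carrow 12.
No state's allocation decreased.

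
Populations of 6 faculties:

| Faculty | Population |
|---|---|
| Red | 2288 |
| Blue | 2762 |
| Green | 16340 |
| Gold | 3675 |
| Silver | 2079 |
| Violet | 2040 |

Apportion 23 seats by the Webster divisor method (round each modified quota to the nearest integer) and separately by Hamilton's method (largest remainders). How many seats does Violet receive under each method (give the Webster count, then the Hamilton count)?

2 and 1

Webster: Red 2, Blue 2, Green 12, Gold 3, Silver 2, Violet 2.
Hamilton: Red 2, Blue 2, Green 13, Gold 3, Silver 2, Violet 1.
Violet gets 2 under Webster and 1 under Hamilton.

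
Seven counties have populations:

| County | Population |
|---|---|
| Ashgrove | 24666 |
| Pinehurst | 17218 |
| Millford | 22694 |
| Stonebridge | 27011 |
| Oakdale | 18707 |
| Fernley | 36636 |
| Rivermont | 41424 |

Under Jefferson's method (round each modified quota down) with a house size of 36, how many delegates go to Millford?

Standard divisor 188356/36 ≈ 5232.111; standard quotas: Ashgrove 4.714, Pinehurst 3.291, Millford 4.337, Stonebridge 5.163, Oakdale 3.575, Fernley 7.002, Rivermont 7.917.
Rounding down gives 4, 3, 4, 5, 3, 7, 7 = 33 seats, so the divisor must be adjusted.
With modified divisor 4640: modified quotas Ashgrove 5.316, Pinehurst 3.711, Millford 4.891, Stonebridge 5.821, Oakdale 4.032, Fernley 7.896, Rivermont 8.928.
Rounding down: Ashgrove 5, Pinehurst 3, Millford 4, Stonebridge 5, Oakdale 4, Fernley 7, Rivermont 8 (total 36).
Millford receives 4.

4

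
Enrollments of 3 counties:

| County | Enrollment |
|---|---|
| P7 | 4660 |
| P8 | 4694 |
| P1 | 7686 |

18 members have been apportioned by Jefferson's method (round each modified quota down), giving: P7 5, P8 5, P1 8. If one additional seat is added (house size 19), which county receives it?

P1

Priority for the next seat is population ÷ (current seats + 1).
Priorities: P7 776.667, P8 782.333, P1 854.000.
Highest priority: P1.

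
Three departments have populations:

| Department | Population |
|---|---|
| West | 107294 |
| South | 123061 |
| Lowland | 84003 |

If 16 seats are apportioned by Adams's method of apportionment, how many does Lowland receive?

Standard divisor 314358/16 ≈ 19647.375; standard quotas: West 5.461, South 6.263, Lowland 4.276.
Rounding up gives 6, 7, 5 = 18 seats, so the divisor must be adjusted.
With modified divisor 21200: modified quotas West 5.061, South 5.805, Lowland 3.962.
Rounding up: West 6, South 6, Lowland 4 (total 16).
Lowland receives 4.

4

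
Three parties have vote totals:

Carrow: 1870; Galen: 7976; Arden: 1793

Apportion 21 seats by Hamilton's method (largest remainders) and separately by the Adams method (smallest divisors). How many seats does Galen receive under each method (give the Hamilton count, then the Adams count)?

15 and 14

Hamilton: Carrow 3, Galen 15, Arden 3.
Adams: Carrow 4, Galen 14, Arden 3.
Galen gets 15 under Hamilton and 14 under Adams.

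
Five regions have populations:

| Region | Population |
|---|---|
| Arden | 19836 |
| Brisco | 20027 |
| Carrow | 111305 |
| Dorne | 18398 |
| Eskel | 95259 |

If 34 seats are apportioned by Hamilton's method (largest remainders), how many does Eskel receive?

12

Standard divisor: 264825 ÷ 34 ≈ 7788.971.
Standard quotas: Arden 2.5467, Brisco 2.5712, Carrow 14.2901, Dorne 2.3621, Eskel 12.2300.
Lower quotas: Arden 2, Brisco 2, Carrow 14, Dorne 2, Eskel 12 (sum 32, leaving 2 seats).
Remainders in descending order: Brisco 0.5712, Arden 0.5467, Dorne 0.3621, Carrow 0.2901, Eskel 0.2300.
Largest remainders: Brisco, Arden receive the extra seats.
Eskel receives 12.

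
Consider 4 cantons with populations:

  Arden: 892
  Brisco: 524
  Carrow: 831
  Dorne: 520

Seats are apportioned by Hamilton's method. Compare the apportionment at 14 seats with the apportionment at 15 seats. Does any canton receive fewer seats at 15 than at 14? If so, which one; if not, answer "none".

At 14 seats: Arden 4, Brisco 3, Carrow 4, Dorne 3.
At 15 seats: Arden 5, Brisco 3, Carrow 4, Dorne 3.
No canton's allocation decreased.

none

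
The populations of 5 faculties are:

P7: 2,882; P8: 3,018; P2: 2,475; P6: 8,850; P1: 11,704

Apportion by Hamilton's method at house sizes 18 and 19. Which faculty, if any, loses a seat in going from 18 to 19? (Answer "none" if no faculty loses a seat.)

P2

At 18 seats: P7 2, P8 2, P2 2, P6 5, P1 7.
At 19 seats: P7 2, P8 2, P2 1, P6 6, P1 8.
P2 drops from 2 to 1.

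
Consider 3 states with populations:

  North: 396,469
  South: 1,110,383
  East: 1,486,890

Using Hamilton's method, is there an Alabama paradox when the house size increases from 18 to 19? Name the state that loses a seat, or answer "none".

At 18 seats: North 2, South 7, East 9.
At 19 seats: North 3, South 7, East 9.
No state's allocation decreased.

none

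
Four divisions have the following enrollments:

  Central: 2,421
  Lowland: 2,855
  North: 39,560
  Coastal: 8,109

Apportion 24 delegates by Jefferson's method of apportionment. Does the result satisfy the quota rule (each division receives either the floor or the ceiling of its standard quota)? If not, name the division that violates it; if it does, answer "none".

Standard quotas: Central 1.097, Lowland 1.294, North 17.933, Coastal 3.676.
Jefferson allocation: Central 1, Lowland 1, North 19, Coastal 3.
North has quota 17.933 (lower 17, upper 18) but receives 19 — outside the quota interval.

North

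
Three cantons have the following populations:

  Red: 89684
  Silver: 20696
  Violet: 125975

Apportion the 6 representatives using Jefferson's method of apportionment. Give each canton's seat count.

Red 2, Silver 0, Violet 4

Standard divisor 236355/6 ≈ 39392.5; standard quotas: Red 2.277, Silver 0.525, Violet 3.198.
Rounding down gives 2, 0, 3 = 5 seats, so the divisor must be adjusted.
With modified divisor 30700: modified quotas Red 2.921, Silver 0.674, Violet 4.103.
Rounding down: Red 2, Silver 0, Violet 4 (total 6).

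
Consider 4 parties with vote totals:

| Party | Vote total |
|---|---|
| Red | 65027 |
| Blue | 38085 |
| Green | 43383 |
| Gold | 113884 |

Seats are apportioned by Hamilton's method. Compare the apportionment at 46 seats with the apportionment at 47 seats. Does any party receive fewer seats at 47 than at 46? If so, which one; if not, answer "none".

none

At 46 seats: Red 11, Blue 7, Green 8, Gold 20.
At 47 seats: Red 12, Blue 7, Green 8, Gold 20.
No party's allocation decreased.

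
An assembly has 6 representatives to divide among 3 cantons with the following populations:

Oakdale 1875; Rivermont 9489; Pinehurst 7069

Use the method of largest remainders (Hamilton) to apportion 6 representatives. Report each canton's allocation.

The standard divisor is 18433/6 ≈ 3072.167.
Standard quotas: Oakdale 0.6103, Rivermont 3.0887, Pinehurst 2.3010.
Lower quotas: Oakdale 0, Rivermont 3, Pinehurst 2 (sum 5, leaving 1 seat).
Remainders in descending order: Oakdale 0.6103, Pinehurst 0.3010, Rivermont 0.0887.
The surplus seat goes to Oakdale.

Oakdale 1, Rivermont 3, Pinehurst 2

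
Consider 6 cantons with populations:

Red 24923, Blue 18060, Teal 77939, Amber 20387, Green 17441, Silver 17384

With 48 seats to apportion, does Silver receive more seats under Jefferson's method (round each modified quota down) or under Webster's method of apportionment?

Webster

Jefferson: Red 7, Blue 5, Teal 22, Amber 5, Green 5, Silver 4.
Webster: Red 7, Blue 5, Teal 21, Amber 5, Green 5, Silver 5.
Silver gets 4 under Jefferson and 5 under Webster.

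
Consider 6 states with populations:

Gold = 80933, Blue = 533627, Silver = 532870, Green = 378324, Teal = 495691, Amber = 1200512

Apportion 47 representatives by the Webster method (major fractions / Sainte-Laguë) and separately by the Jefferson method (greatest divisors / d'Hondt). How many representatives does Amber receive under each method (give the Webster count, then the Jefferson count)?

17 and 18

Webster: Gold 1, Blue 8, Silver 8, Green 6, Teal 7, Amber 17.
Jefferson: Gold 1, Blue 8, Silver 8, Green 5, Teal 7, Amber 18.
Amber gets 17 under Webster and 18 under Jefferson.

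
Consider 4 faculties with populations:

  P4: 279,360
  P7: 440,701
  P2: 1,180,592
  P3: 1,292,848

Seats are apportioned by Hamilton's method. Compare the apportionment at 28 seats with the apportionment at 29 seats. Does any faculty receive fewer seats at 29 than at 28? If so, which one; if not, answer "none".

At 28 seats: P4 3, P7 4, P2 10, P3 11.
At 29 seats: P4 2, P7 4, P2 11, P3 12.
P4 drops from 3 to 2.

P4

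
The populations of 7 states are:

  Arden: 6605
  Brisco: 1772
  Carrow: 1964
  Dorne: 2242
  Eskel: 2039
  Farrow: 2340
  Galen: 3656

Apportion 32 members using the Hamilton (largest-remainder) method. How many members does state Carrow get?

Standard divisor: 20618 ÷ 32 ≈ 644.312.
Standard quotas: Arden 10.2512, Brisco 2.7502, Carrow 3.0482, Dorne 3.4797, Eskel 3.1646, Farrow 3.6318, Galen 5.6743.
Lower quotas: Arden 10, Brisco 2, Carrow 3, Dorne 3, Eskel 3, Farrow 3, Galen 5 (sum 29, leaving 3 seats).
Remainders in descending order: Brisco 0.7502, Galen 0.6743, Farrow 0.6318, Dorne 0.4797, Arden 0.2512, Eskel 0.1646, Carrow 0.0482.
The surplus seats go to Brisco, Galen, Farrow.
Carrow receives 3.

3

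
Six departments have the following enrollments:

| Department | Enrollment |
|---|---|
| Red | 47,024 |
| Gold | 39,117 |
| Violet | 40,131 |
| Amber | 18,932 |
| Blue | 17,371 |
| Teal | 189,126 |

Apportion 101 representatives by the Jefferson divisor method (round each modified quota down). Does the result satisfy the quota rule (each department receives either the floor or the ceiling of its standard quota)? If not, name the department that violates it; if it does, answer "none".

Teal

Standard quotas: Red 13.504, Gold 11.233, Violet 11.525, Amber 5.437, Blue 4.989, Teal 54.312.
Jefferson allocation: Red 13, Gold 11, Violet 11, Amber 5, Blue 5, Teal 56.
Teal has quota 54.312 (lower 54, upper 55) but receives 56 — outside the quota interval.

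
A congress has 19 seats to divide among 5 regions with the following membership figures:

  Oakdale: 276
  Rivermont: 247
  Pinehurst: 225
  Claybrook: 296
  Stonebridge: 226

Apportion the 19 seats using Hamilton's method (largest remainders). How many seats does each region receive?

Total 1270; standard divisor 1270/19 ≈ 66.842.
Standard quotas: Oakdale 4.129, Rivermont 3.695, Pinehurst 3.366, Claybrook 4.428, Stonebridge 3.381.
Lower quotas: Oakdale 4, Rivermont 3, Pinehurst 3, Claybrook 4, Stonebridge 3 (sum 17, leaving 2 seats).
Remainders in descending order: Rivermont 0.695, Claybrook 0.428, Stonebridge 0.381, Pinehurst 0.366, Oakdale 0.129.
The surplus seats go to Rivermont, Claybrook.

Oakdale 4; Rivermont 4; Pinehurst 3; Claybrook 5; Stonebridge 3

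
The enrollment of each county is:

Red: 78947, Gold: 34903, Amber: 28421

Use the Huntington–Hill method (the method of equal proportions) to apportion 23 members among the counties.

With divisor 6338: modified quotas Red 12.456, Gold 5.507, Amber 4.484.
Geometric-mean thresholds: Red √(12·13)=12.490, Gold √(5·6)=5.477, Amber √(4·5)=4.472.
Each quota rounded against its threshold gives Red 12, Gold 6, Amber 5 (total 23).

Red 12, Gold 6, Amber 5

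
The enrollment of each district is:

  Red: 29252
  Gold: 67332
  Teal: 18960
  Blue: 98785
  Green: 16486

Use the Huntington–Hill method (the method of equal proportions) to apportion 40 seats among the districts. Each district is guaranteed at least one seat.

Red 5, Gold 12, Teal 3, Blue 17, Green 3

With divisor 5754: modified quotas Red 5.084, Gold 11.702, Teal 3.295, Blue 17.168, Green 2.865.
Geometric-mean thresholds: Red √(5·6)=5.477, Gold √(11·12)=11.489, Teal √(3·4)=3.464, Blue √(17·18)=17.493, Green √(2·3)=2.449.
Each quota rounded against its threshold gives Red 5, Gold 12, Teal 3, Blue 17, Green 3 (total 40).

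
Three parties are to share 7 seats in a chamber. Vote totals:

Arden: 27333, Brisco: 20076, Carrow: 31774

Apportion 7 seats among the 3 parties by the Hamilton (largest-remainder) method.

Standard divisor: 79183 ÷ 7 ≈ 11311.857.
Standard quotas: Arden 2.4163, Brisco 1.7748, Carrow 2.8089.
Lower quotas: Arden 2, Brisco 1, Carrow 2 (sum 5, leaving 2 seats).
Remainders in descending order: Carrow 0.8089, Brisco 0.7748, Arden 0.4163.
The surplus seats go to Carrow, Brisco.

Arden 2; Brisco 2; Carrow 3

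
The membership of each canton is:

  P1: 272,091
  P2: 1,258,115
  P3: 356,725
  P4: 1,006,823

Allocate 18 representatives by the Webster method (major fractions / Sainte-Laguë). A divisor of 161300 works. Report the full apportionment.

With modified divisor 161300: modified quotas P1 1.687, P2 7.800, P3 2.212, P4 6.242.
Rounding to the nearest integer: P1 2, P2 8, P3 2, P4 6 (total 18).

P1: 2, P2: 8, P3: 2, P4: 6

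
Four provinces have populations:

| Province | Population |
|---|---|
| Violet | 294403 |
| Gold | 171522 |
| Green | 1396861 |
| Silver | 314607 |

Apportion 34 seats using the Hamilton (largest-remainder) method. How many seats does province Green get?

Standard divisor: 2177393 ÷ 34 ≈ 64040.971.
Standard quotas: Violet 4.5971, Gold 2.6783, Green 21.8120, Silver 4.9126.
Lower quotas: Violet 4, Gold 2, Green 21, Silver 4 (sum 31, leaving 3 seats).
Remainders in descending order: Silver 0.9126, Green 0.8120, Gold 0.6783, Violet 0.5971.
The surplus seats go to Silver, Green, Gold.
Green receives 22.

22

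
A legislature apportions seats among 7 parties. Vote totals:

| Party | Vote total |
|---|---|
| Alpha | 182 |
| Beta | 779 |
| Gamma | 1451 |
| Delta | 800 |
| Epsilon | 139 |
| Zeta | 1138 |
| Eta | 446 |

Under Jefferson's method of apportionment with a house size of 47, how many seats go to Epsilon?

Standard divisor 4935/47 ≈ 105; standard quotas: Alpha 1.733, Beta 7.419, Gamma 13.819, Delta 7.619, Epsilon 1.324, Zeta 10.838, Eta 4.248.
Rounding down gives 1, 7, 13, 7, 1, 10, 4 = 43 seats, so the divisor must be adjusted.
With modified divisor 97: modified quotas Alpha 1.876, Beta 8.031, Gamma 14.959, Delta 8.247, Epsilon 1.433, Zeta 11.732, Eta 4.598.
Rounding down: Alpha 1, Beta 8, Gamma 14, Delta 8, Epsilon 1, Zeta 11, Eta 4 (total 47).
Epsilon receives 1.

1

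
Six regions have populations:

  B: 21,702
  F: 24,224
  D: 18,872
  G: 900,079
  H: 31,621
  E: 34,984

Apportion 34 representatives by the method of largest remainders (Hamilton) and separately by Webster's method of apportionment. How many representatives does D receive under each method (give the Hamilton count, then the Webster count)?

0 and 1

Hamilton: B 1, F 1, D 0, G 30, H 1, E 1.
Webster: B 1, F 1, D 1, G 29, H 1, E 1.
D gets 0 under Hamilton and 1 under Webster.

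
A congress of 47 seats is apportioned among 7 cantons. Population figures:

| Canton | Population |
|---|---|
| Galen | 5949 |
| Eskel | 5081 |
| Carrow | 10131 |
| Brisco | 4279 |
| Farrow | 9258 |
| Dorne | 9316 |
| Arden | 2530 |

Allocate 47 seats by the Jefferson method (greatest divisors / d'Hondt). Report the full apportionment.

Galen=6, Eskel=5, Carrow=10, Brisco=4, Farrow=10, Dorne=10, Arden=2

Standard divisor 46544/47 ≈ 990.298; standard quotas: Galen 6.007, Eskel 5.131, Carrow 10.230, Brisco 4.321, Farrow 9.349, Dorne 9.407, Arden 2.555.
Rounding down gives 6, 5, 10, 4, 9, 9, 2 = 45 seats, so the divisor must be adjusted.
With modified divisor 923: modified quotas Galen 6.445, Eskel 5.505, Carrow 10.976, Brisco 4.636, Farrow 10.030, Dorne 10.093, Arden 2.741.
Rounding down: Galen 6, Eskel 5, Carrow 10, Brisco 4, Farrow 10, Dorne 10, Arden 2 (total 47).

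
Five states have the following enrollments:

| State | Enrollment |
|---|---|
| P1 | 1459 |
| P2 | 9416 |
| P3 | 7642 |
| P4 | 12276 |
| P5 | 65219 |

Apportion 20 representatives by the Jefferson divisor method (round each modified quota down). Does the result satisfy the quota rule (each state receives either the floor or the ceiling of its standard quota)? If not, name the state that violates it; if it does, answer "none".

Standard quotas: P1 0.304, P2 1.961, P3 1.592, P4 2.557, P5 13.586.
Jefferson allocation: P1 0, P2 2, P3 1, P4 2, P5 15.
P5 has quota 13.586 (lower 13, upper 14) but receives 15 — outside the quota interval.

P5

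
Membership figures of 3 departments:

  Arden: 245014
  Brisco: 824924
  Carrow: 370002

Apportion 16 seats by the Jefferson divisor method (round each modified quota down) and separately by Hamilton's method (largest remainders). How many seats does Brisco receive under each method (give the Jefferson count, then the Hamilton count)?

10 and 9

Jefferson: Arden 2, Brisco 10, Carrow 4.
Hamilton: Arden 3, Brisco 9, Carrow 4.
Brisco gets 10 under Jefferson and 9 under Hamilton.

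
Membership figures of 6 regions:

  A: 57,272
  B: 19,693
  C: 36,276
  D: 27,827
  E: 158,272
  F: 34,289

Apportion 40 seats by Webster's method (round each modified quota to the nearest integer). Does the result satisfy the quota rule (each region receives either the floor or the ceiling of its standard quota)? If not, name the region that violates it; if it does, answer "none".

Standard quotas: A 6.867, B 2.361, C 4.349, D 3.336, E 18.976, F 4.111.
Webster allocation: A 7, B 2, C 4, D 3, E 20, F 4.
E has quota 18.976 (lower 18, upper 19) but receives 20 — outside the quota interval.

E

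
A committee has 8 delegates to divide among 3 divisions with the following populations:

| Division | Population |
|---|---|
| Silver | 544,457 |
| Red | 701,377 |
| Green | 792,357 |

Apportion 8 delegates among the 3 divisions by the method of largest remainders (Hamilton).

Silver 2, Red 3, Green 3

Total 2038191; standard divisor 2038191/8 ≈ 254773.875.
Standard quotas: Silver 2.1370, Red 2.7529, Green 3.1100.
Lower quotas: Silver 2, Red 2, Green 3 (sum 7, leaving 1 seat).
Remainders in descending order: Red 0.7529, Silver 0.1370, Green 0.1100.
The surplus seat goes to Red.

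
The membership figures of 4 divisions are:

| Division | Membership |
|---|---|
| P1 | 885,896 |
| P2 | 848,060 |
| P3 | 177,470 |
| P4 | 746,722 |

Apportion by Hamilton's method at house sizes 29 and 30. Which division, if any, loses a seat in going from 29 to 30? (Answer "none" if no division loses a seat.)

none

At 29 seats: P1 10, P2 9, P3 2, P4 8.
At 30 seats: P1 10, P2 10, P3 2, P4 8.
No division's allocation decreased.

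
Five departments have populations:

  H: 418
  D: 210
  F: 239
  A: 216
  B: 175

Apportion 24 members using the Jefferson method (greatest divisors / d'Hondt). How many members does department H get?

8

Standard divisor 1258/24 ≈ 52.417; standard quotas: H 7.975, D 4.006, F 4.560, A 4.121, B 3.339.
Rounding down gives 7, 4, 4, 4, 3 = 22 seats, so the divisor must be adjusted.
With modified divisor 47: modified quotas H 8.894, D 4.468, F 5.085, A 4.596, B 3.723.
Rounding down: H 8, D 4, F 5, A 4, B 3 (total 24).
H receives 8.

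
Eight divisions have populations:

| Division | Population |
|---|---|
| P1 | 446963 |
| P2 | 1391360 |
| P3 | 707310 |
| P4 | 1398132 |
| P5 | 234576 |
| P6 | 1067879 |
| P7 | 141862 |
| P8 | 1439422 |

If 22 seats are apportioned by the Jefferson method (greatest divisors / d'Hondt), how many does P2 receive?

Standard divisor 6827504/22 ≈ 310341.091; standard quotas: P1 1.440, P2 4.483, P3 2.279, P4 4.505, P5 0.756, P6 3.441, P7 0.457, P8 4.638.
Rounding down gives 1, 4, 2, 4, 0, 3, 0, 4 = 18 seats, so the divisor must be adjusted.
With modified divisor 253400: modified quotas P1 1.764, P2 5.491, P3 2.791, P4 5.517, P5 0.926, P6 4.214, P7 0.560, P8 5.680.
Rounding down: P1 1, P2 5, P3 2, P4 5, P5 0, P6 4, P7 0, P8 5 (total 22).
P2 receives 5.

5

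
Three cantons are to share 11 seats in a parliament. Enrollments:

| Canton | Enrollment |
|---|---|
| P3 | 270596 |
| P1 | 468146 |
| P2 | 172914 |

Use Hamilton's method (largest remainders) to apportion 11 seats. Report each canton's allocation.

The standard divisor is 911656/11 ≈ 82877.818.
Standard quotas: P3 3.2650, P1 5.6486, P2 2.0864.
Lower quotas: P3 3, P1 5, P2 2 (sum 10, leaving 1 seat).
Remainders in descending order: P1 0.6486, P3 0.2650, P2 0.0864.
The surplus seat goes to P1.

P3 3, P1 6, P2 2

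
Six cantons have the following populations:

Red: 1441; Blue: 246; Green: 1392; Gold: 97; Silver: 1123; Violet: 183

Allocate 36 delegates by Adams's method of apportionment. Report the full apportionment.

Standard divisor 4482/36 ≈ 124.5; standard quotas: Red 11.574, Blue 1.976, Green 11.181, Gold 0.779, Silver 9.020, Violet 1.470.
Rounding up gives 12, 2, 12, 1, 10, 2 = 39 seats, so the divisor must be adjusted.
With modified divisor 135: modified quotas Red 10.674, Blue 1.822, Green 10.311, Gold 0.719, Silver 8.319, Violet 1.356.
Rounding up: Red 11, Blue 2, Green 11, Gold 1, Silver 9, Violet 2 (total 36).

Red 11; Blue 2; Green 11; Gold 1; Silver 9; Violet 2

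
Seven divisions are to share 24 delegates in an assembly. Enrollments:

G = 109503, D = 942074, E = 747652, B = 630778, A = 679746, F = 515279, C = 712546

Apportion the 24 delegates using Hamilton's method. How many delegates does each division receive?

G 1, D 5, E 4, B 3, A 4, F 3, C 4

Standard divisor: 4337578 ÷ 24 ≈ 180732.417.
Standard quotas: G 0.6059, D 5.2125, E 4.1368, B 3.4901, A 3.7611, F 2.8511, C 3.9425.
Lower quotas: G 0, D 5, E 4, B 3, A 3, F 2, C 3 (sum 20, leaving 4 seats).
Remainders in descending order: C 0.9425, F 0.8511, A 0.7611, G 0.6059, B 0.4901, D 0.2125, E 0.1368.
The surplus seats go to C, F, A, G.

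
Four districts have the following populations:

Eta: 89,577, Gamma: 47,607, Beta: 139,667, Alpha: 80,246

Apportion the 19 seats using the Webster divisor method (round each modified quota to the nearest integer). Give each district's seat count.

Standard divisor 357097/19 ≈ 18794.579; standard quotas: Eta 4.766, Gamma 2.533, Beta 7.431, Alpha 4.270.
Rounding to the nearest integer gives Eta 5, Gamma 3, Beta 7, Alpha 4 — total 19, matching the house size, so no adjustment is needed.

Eta 5, Gamma 3, Beta 7, Alpha 4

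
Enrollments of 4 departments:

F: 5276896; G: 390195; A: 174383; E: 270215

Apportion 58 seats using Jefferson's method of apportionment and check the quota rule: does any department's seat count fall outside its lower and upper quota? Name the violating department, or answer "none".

Standard quotas: F 50.078, G 3.703, A 1.655, E 2.564.
Jefferson allocation: F 52, G 3, A 1, E 2.
F has quota 50.078 (lower 50, upper 51) but receives 52 — outside the quota interval.

F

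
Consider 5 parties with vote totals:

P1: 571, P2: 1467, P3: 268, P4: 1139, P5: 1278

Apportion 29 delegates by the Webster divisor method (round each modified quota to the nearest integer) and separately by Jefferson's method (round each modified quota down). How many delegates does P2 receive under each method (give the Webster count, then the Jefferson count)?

9 and 10

Webster: P1 3, P2 9, P3 2, P4 7, P5 8.
Jefferson: P1 3, P2 10, P3 1, P4 7, P5 8.
P2 gets 9 under Webster and 10 under Jefferson.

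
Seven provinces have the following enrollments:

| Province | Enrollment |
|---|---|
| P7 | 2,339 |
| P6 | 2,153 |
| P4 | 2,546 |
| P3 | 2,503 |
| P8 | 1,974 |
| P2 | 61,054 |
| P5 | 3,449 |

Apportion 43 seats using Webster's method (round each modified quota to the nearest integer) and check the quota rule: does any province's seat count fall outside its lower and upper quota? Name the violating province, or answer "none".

P2

Standard quotas: P7 1.323, P6 1.218, P4 1.440, P3 1.416, P8 1.117, P2 34.536, P5 1.951.
Webster allocation: P7 1, P6 1, P4 1, P3 1, P8 1, P2 36, P5 2.
P2 has quota 34.536 (lower 34, upper 35) but receives 36 — outside the quota interval.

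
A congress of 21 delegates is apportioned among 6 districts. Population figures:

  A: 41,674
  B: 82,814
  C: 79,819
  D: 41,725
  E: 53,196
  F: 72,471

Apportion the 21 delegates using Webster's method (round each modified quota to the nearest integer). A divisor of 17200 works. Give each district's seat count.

A 2, B 5, C 5, D 2, E 3, F 4

With modified divisor 17200: modified quotas A 2.423, B 4.815, C 4.641, D 2.426, E 3.093, F 4.213.
Rounding to the nearest integer: A 2, B 5, C 5, D 2, E 3, F 4 (total 21).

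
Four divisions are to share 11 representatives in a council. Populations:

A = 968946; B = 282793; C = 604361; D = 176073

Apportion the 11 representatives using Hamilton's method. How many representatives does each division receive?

Total 2032173; standard divisor 2032173/11 = 184743.
Standard quotas: A 5.2448, B 1.5307, C 3.2714, D 0.9531.
Lower quotas: A 5, B 1, C 3, D 0 (sum 9, leaving 2 seats).
Remainders in descending order: D 0.9531, B 0.5307, C 0.2714, A 0.2448.
Largest remainders: D, B receive the extra seats.

A=5; B=2; C=3; D=1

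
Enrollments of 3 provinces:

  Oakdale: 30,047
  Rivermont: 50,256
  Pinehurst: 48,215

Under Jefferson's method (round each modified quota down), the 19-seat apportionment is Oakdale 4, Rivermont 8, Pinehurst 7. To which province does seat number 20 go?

Pinehurst

Priority for the next seat is population ÷ (current seats + 1).
Priorities: Oakdale 6009.400, Rivermont 5584.000, Pinehurst 6026.875.
Highest priority: Pinehurst.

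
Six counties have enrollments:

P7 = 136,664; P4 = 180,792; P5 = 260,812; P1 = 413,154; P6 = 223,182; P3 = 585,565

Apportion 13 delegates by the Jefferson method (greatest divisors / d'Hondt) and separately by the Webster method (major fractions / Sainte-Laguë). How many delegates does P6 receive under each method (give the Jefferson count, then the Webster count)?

1 and 2

Jefferson: P7 1, P4 1, P5 2, P1 3, P6 1, P3 5.
Webster: P7 1, P4 1, P5 2, P1 3, P6 2, P3 4.
P6 gets 1 under Jefferson and 2 under Webster.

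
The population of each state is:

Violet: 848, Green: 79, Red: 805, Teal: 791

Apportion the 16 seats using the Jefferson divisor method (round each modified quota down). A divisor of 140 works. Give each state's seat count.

With modified divisor 140: modified quotas Violet 6.057, Green 0.564, Red 5.750, Teal 5.650.
Rounding down: Violet 6, Green 0, Red 5, Teal 5 (total 16).

Violet 6, Green 0, Red 5, Teal 5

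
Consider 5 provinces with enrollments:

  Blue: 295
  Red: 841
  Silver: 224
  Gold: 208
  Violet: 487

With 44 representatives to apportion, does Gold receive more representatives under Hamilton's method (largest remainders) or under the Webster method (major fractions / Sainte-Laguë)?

Hamilton

Hamilton: Blue 6, Red 18, Silver 5, Gold 5, Violet 10.
Webster: Blue 6, Red 18, Silver 5, Gold 4, Violet 11.
Gold gets 5 under Hamilton and 4 under Webster.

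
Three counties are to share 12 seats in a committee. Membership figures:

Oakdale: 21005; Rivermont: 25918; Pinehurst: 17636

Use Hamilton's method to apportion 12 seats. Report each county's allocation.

Oakdale 4, Rivermont 5, Pinehurst 3

Total 64559; standard divisor 64559/12 ≈ 5379.917.
Standard quotas: Oakdale 3.9043, Rivermont 4.8175, Pinehurst 3.2781.
Lower quotas: Oakdale 3, Rivermont 4, Pinehurst 3 (sum 10, leaving 2 seats).
Remainders in descending order: Oakdale 0.9043, Rivermont 0.8175, Pinehurst 0.2781.
Largest remainders: Oakdale, Rivermont receive the extra seats.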